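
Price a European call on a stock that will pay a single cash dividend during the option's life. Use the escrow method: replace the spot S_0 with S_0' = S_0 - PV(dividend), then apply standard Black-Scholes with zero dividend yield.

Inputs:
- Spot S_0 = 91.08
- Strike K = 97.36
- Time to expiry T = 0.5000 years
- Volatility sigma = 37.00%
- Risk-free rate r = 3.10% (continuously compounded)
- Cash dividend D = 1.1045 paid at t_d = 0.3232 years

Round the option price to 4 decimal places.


PV(D) = D * exp(-r * t_d) = 1.1045 * 0.99003082 = 1.09348905
S_0' = S_0 - PV(D) = 91.0800 - 1.09348905 = 89.98651095
d1 = (ln(S_0'/K) + (r + sigma^2/2)*T) / (sigma*sqrt(T)) = -0.11096098
d2 = d1 - sigma*sqrt(T) = -0.37259049
exp(-rT) = 0.98461951
N(d1) = 0.45582364; N(d2) = 0.35472662
C = S_0' * N(d1) - K * exp(-rT) * N(d2) = 89.98651095 * 0.45582364 - 97.3600 * 0.98461951 * 0.35472662 = 7.0130

Answer: Price = 7.0130


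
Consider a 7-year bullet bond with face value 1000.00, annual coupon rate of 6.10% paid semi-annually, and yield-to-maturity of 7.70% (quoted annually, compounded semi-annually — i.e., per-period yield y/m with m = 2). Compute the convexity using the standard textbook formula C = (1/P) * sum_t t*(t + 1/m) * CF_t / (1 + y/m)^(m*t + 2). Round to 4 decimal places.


Answer: Convexity = 37.1649

Derivation:
Coupon per period c = face * coupon_rate / m = 30.500000
Periods per year m = 2; per-period yield y/m = 0.038500
Number of cashflows N = 14
Cashflows (t years, CF_t, discount factor 1/(1+y/m)^(m*t), PV):
  t = 0.5000: CF_t = 30.500000, DF = 0.962927, PV = 29.369283
  t = 1.0000: CF_t = 30.500000, DF = 0.927229, PV = 28.280484
  t = 1.5000: CF_t = 30.500000, DF = 0.892854, PV = 27.232050
  t = 2.0000: CF_t = 30.500000, DF = 0.859754, PV = 26.222484
  t = 2.5000: CF_t = 30.500000, DF = 0.827880, PV = 25.250346
  t = 3.0000: CF_t = 30.500000, DF = 0.797188, PV = 24.314248
  t = 3.5000: CF_t = 30.500000, DF = 0.767635, PV = 23.412853
  t = 4.0000: CF_t = 30.500000, DF = 0.739176, PV = 22.544875
  t = 4.5000: CF_t = 30.500000, DF = 0.711773, PV = 21.709076
  t = 5.0000: CF_t = 30.500000, DF = 0.685386, PV = 20.904262
  t = 5.5000: CF_t = 30.500000, DF = 0.659977, PV = 20.129284
  t = 6.0000: CF_t = 30.500000, DF = 0.635509, PV = 19.383037
  t = 6.5000: CF_t = 30.500000, DF = 0.611949, PV = 18.664456
  t = 7.0000: CF_t = 1030.500000, DF = 0.589263, PV = 607.235263
Price P = sum_t PV_t = 914.652000
Convexity numerator sum_t t*(t + 1/m) * CF_t / (1+y/m)^(m*t + 2):
  t = 0.5000: term = 13.616025
  t = 1.0000: term = 39.333727
  t = 1.5000: term = 75.751038
  t = 2.0000: term = 121.571238
  t = 2.5000: term = 175.596395
  t = 3.0000: term = 236.721188
  t = 3.5000: term = 303.927059
  t = 4.0000: term = 376.276708
  t = 4.5000: term = 452.908893
  t = 5.0000: term = 533.033523
  t = 5.5000: term = 615.927036
  t = 6.0000: term = 700.928040
  t = 6.5000: term = 787.433202
  t = 7.0000: term = 29559.922125
Convexity = (1/P) * sum = 33992.946197 / 914.652000 = 37.164896


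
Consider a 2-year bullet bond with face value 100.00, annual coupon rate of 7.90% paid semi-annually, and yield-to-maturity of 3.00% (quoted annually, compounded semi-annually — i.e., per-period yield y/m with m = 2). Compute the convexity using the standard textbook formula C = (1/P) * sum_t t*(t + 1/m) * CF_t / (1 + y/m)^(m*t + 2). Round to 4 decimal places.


Coupon per period c = face * coupon_rate / m = 3.950000
Periods per year m = 2; per-period yield y/m = 0.015000
Number of cashflows N = 4
Cashflows (t years, CF_t, discount factor 1/(1+y/m)^(m*t), PV):
  t = 0.5000: CF_t = 3.950000, DF = 0.985222, PV = 3.891626
  t = 1.0000: CF_t = 3.950000, DF = 0.970662, PV = 3.834114
  t = 1.5000: CF_t = 3.950000, DF = 0.956317, PV = 3.777452
  t = 2.0000: CF_t = 103.950000, DF = 0.942184, PV = 97.940051
Price P = sum_t PV_t = 109.443242
Convexity numerator sum_t t*(t + 1/m) * CF_t / (1+y/m)^(m*t + 2):
  t = 0.5000: term = 1.888726
  t = 1.0000: term = 5.582442
  t = 1.5000: term = 10.999885
  t = 2.0000: term = 475.333305
Convexity = (1/P) * sum = 493.804357 / 109.443242 = 4.511968

Answer: Convexity = 4.5120


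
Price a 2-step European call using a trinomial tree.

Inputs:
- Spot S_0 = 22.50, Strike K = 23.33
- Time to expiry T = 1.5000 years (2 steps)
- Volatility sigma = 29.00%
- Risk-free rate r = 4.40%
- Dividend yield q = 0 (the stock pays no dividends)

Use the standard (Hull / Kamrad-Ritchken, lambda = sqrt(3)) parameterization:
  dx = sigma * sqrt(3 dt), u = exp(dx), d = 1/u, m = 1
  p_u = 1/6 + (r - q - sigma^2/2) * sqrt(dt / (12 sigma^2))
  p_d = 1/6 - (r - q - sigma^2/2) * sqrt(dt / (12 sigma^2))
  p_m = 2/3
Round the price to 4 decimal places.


Answer: Price = V(0,0) = 3.2080

Derivation:
dt = T/N = 0.750000; dx = sigma*sqrt(3*dt) = 0.435000
u = exp(dx) = 1.544963; d = 1/u = 0.647265
p_u = 0.168348, p_m = 0.666667, p_d = 0.164986
Discount per step: exp(-r*dt) = 0.967539
Stock lattice S(k, j) with j the centered position index:
  k=0: S(0,+0) = 22.5000
  k=1: S(1,-1) = 14.5635; S(1,+0) = 22.5000; S(1,+1) = 34.7617
  k=2: S(2,-2) = 9.4264; S(2,-1) = 14.5635; S(2,+0) = 22.5000; S(2,+1) = 34.7617; S(2,+2) = 53.7055
Terminal payoffs V(N, j) = max(S_T - K, 0):
  V(2,-2) = 0.000000; V(2,-1) = 0.000000; V(2,+0) = 0.000000; V(2,+1) = 11.431669; V(2,+2) = 30.375494
Backward induction: V(k, j) = exp(-r*dt) * [p_u * V(k+1, j+1) + p_m * V(k+1, j) + p_d * V(k+1, j-1)]
  V(1,-1) = exp(-r*dt) * [p_u*0.000000 + p_m*0.000000 + p_d*0.000000] = 0.000000
  V(1,+0) = exp(-r*dt) * [p_u*11.431669 + p_m*0.000000 + p_d*0.000000] = 1.862023
  V(1,+1) = exp(-r*dt) * [p_u*30.375494 + p_m*11.431669 + p_d*0.000000] = 12.321369
  V(0,+0) = exp(-r*dt) * [p_u*12.321369 + p_m*1.862023 + p_d*0.000000] = 3.207993


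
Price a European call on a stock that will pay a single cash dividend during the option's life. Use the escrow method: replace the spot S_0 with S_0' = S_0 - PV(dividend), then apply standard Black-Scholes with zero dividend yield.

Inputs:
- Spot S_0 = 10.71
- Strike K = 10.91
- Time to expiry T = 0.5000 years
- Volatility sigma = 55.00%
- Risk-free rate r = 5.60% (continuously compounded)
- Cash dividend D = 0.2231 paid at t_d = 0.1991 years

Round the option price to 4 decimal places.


Answer: Price = 1.5674

Derivation:
PV(D) = D * exp(-r * t_d) = 0.2231 * 0.98891233 = 0.22062634
S_0' = S_0 - PV(D) = 10.7100 - 0.22062634 = 10.48937366
d1 = (ln(S_0'/K) + (r + sigma^2/2)*T) / (sigma*sqrt(T)) = 0.16535477
d2 = d1 - sigma*sqrt(T) = -0.22355396
exp(-rT) = 0.97238837
N(d1) = 0.56566762; N(d2) = 0.41155219
C = S_0' * N(d1) - K * exp(-rT) * N(d2) = 10.48937366 * 0.56566762 - 10.9100 * 0.97238837 * 0.41155219 = 1.5674


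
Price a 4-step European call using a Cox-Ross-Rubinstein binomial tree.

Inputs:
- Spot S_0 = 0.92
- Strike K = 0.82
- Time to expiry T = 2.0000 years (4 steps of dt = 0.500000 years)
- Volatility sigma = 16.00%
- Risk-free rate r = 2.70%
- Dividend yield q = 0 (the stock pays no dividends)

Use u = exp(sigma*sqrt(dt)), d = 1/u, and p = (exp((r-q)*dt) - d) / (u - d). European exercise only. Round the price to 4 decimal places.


dt = T/N = 0.500000
u = exp(sigma*sqrt(dt)) = 1.119785; d = 1/u = 0.893028
p = (exp((r-q)*dt) - d) / (u - d) = 0.531685
Discount per step: exp(-r*dt) = 0.986591
Stock lattice S(k, i) with i counting down-moves:
  k=0: S(0,0) = 0.9200
  k=1: S(1,0) = 1.0302; S(1,1) = 0.8216
  k=2: S(2,0) = 1.1536; S(2,1) = 0.9200; S(2,2) = 0.7337
  k=3: S(3,0) = 1.2918; S(3,1) = 1.0302; S(3,2) = 0.8216; S(3,3) = 0.6552
  k=4: S(4,0) = 1.4465; S(4,1) = 1.1536; S(4,2) = 0.9200; S(4,3) = 0.7337; S(4,4) = 0.5851
Terminal payoffs V(N, i) = max(S_T - K, 0):
  V(4,0) = 0.626529; V(4,1) = 0.333606; V(4,2) = 0.100000; V(4,3) = 0.000000; V(4,4) = 0.000000
Backward induction: V(k, i) = exp(-r*dt) * [p * V(k+1, i) + (1-p) * V(k+1, i+1)].
  V(3,0) = exp(-r*dt) * [p*0.626529 + (1-p)*0.333606] = 0.482787
  V(3,1) = exp(-r*dt) * [p*0.333606 + (1-p)*0.100000] = 0.221198
  V(3,2) = exp(-r*dt) * [p*0.100000 + (1-p)*0.000000] = 0.052456
  V(3,3) = exp(-r*dt) * [p*0.000000 + (1-p)*0.000000] = 0.000000
  V(2,0) = exp(-r*dt) * [p*0.482787 + (1-p)*0.221198] = 0.355450
  V(2,1) = exp(-r*dt) * [p*0.221198 + (1-p)*0.052456] = 0.140267
  V(2,2) = exp(-r*dt) * [p*0.052456 + (1-p)*0.000000] = 0.027516
  V(1,0) = exp(-r*dt) * [p*0.355450 + (1-p)*0.140267] = 0.251261
  V(1,1) = exp(-r*dt) * [p*0.140267 + (1-p)*0.027516] = 0.086291
  V(0,0) = exp(-r*dt) * [p*0.251261 + (1-p)*0.086291] = 0.171670

Answer: Price = V(0,0) = 0.1717


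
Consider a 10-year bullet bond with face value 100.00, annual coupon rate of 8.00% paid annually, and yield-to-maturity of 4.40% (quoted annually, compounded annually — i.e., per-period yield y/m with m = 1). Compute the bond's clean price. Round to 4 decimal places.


Answer: Price = 128.6264

Derivation:
Coupon per period c = face * coupon_rate / m = 8.000000
Periods per year m = 1; per-period yield y/m = 0.044000
Number of cashflows N = 10
Cashflows (t years, CF_t, discount factor 1/(1+y/m)^(m*t), PV):
  t = 1.0000: CF_t = 8.000000, DF = 0.957854, PV = 7.662835
  t = 2.0000: CF_t = 8.000000, DF = 0.917485, PV = 7.339881
  t = 3.0000: CF_t = 8.000000, DF = 0.878817, PV = 7.030537
  t = 4.0000: CF_t = 8.000000, DF = 0.841779, PV = 6.734231
  t = 5.0000: CF_t = 8.000000, DF = 0.806302, PV = 6.450413
  t = 6.0000: CF_t = 8.000000, DF = 0.772320, PV = 6.178556
  t = 7.0000: CF_t = 8.000000, DF = 0.739770, PV = 5.918157
  t = 8.0000: CF_t = 8.000000, DF = 0.708592, PV = 5.668733
  t = 9.0000: CF_t = 8.000000, DF = 0.678728, PV = 5.429821
  t = 10.0000: CF_t = 108.000000, DF = 0.650122, PV = 70.213200
Price P = sum_t PV_t = 128.626363


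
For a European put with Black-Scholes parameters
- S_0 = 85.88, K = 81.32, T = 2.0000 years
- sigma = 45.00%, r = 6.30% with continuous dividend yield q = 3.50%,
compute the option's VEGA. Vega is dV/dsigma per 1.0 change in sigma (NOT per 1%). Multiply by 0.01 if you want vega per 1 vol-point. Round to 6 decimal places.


Answer: Vega = 40.028474

Derivation:
d1 = 0.4919247348; d2 = -0.1444713682
phi(d1) = 0.3534781855; exp(-qT) = 0.9323938199; exp(-rT) = 0.8816148468
Vega = S * exp(-qT) * phi(d1) * sqrt(T) = 85.8800 * 0.9323938199 * 0.3534781855 * 1.4142135624 = 40.028474


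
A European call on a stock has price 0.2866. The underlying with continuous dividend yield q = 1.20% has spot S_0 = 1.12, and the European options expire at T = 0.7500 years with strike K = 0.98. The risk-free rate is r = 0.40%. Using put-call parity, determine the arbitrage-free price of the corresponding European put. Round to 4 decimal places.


Answer: Put price = 0.1537

Derivation:
Put-call parity: C - P = S_0 * exp(-qT) - K * exp(-rT).
S_0 * exp(-qT) = 1.1200 * 0.99104038 = 1.10996522
K * exp(-rT) = 0.9800 * 0.99700450 = 0.97706441
P = C - S*exp(-qT) + K*exp(-rT)
P = 0.2866 - 1.10996522 + 0.97706441 = 0.1537


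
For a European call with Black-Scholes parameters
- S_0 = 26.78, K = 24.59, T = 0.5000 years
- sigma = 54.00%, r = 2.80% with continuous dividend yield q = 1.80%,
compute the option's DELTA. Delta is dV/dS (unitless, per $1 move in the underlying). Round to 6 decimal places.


d1 = 0.4274473169; d2 = 0.0456096550
phi(d1) = 0.3641118648; exp(-qT) = 0.9910403788; exp(-rT) = 0.9860975443
N(d1) = 0.6654732251
Delta = exp(-qT) * N(d1) = 0.9910403788 * 0.6654732251 = 0.659511

Answer: Delta = 0.659511


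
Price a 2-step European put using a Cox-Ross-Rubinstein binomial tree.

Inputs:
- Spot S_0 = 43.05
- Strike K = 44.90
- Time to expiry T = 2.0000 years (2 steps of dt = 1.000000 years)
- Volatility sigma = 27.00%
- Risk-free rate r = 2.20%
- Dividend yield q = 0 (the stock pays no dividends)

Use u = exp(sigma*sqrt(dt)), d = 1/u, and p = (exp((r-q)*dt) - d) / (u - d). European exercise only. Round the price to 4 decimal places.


Answer: Price = V(0,0) = 6.1364

Derivation:
dt = T/N = 1.000000
u = exp(sigma*sqrt(dt)) = 1.309964; d = 1/u = 0.763379
p = (exp((r-q)*dt) - d) / (u - d) = 0.473603
Discount per step: exp(-r*dt) = 0.978240
Stock lattice S(k, i) with i counting down-moves:
  k=0: S(0,0) = 43.0500
  k=1: S(1,0) = 56.3940; S(1,1) = 32.8635
  k=2: S(2,0) = 73.8741; S(2,1) = 43.0500; S(2,2) = 25.0873
Terminal payoffs V(N, i) = max(K - S_T, 0):
  V(2,0) = 0.000000; V(2,1) = 1.850000; V(2,2) = 19.812688
Backward induction: V(k, i) = exp(-r*dt) * [p * V(k+1, i) + (1-p) * V(k+1, i+1)].
  V(1,0) = exp(-r*dt) * [p*0.000000 + (1-p)*1.850000] = 0.952644
  V(1,1) = exp(-r*dt) * [p*1.850000 + (1-p)*19.812688] = 11.059499
  V(0,0) = exp(-r*dt) * [p*0.952644 + (1-p)*11.059499] = 6.136366


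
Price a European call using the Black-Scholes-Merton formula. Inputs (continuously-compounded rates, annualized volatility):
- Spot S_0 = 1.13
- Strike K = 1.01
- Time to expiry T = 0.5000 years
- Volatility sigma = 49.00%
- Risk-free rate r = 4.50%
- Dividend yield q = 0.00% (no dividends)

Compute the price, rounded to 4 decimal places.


d1 = (ln(S/K) + (r - q + 0.5*sigma^2) * T) / (sigma * sqrt(T)) = 0.56219983
d2 = d1 - sigma * sqrt(T) = 0.21571750
exp(-rT) = 0.97775124; exp(-qT) = 1.00000000
C = S_0 * exp(-qT) * N(d1) - K * exp(-rT) * N(d2)
N(d1) = 0.71301006; N(d2) = 0.58539602
C = 1.1300 * 1.00000000 * 0.71301006 - 1.0100 * 0.97775124 * 0.58539602 = 0.2276

Answer: Price = 0.2276


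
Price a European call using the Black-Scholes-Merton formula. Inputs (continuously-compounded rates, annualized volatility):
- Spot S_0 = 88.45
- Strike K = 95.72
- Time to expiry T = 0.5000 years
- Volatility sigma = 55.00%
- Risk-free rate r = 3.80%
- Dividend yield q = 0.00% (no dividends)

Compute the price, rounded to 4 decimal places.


d1 = (ln(S/K) + (r - q + 0.5*sigma^2) * T) / (sigma * sqrt(T)) = 0.04020264
d2 = d1 - sigma * sqrt(T) = -0.34870609
exp(-rT) = 0.98117936; exp(-qT) = 1.00000000
C = S_0 * exp(-qT) * N(d1) - K * exp(-rT) * N(d2)
N(d1) = 0.51603421; N(d2) = 0.36365499
C = 88.4500 * 1.00000000 * 0.51603421 - 95.7200 * 0.98117936 * 0.36365499 = 11.4893

Answer: Price = 11.4893


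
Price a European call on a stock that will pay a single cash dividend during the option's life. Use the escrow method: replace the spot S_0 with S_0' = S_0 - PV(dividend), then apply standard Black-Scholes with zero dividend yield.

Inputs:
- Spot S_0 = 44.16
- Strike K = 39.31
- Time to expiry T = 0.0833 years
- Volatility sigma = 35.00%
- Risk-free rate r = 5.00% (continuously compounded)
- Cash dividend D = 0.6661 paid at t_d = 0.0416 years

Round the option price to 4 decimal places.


Answer: Price = 4.6683

Derivation:
PV(D) = D * exp(-r * t_d) = 0.6661 * 0.99792216 = 0.66471595
S_0' = S_0 - PV(D) = 44.1600 - 0.66471595 = 43.49528405
d1 = (ln(S_0'/K) + (r + sigma^2/2)*T) / (sigma*sqrt(T)) = 1.09329818
d2 = d1 - sigma*sqrt(T) = 0.99228209
exp(-rT) = 0.99584366
N(d1) = 0.86286855; N(d2) = 0.83947003
C = S_0' * N(d1) - K * exp(-rT) * N(d2) = 43.49528405 * 0.86286855 - 39.3100 * 0.99584366 * 0.83947003 = 4.6683


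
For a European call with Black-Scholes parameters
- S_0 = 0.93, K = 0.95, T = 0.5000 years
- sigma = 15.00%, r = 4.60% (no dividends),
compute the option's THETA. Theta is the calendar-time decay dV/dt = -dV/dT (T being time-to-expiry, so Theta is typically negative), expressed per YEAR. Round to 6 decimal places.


Answer: Theta = -0.059984

Derivation:
d1 = 0.0692738518; d2 = -0.0367921654
phi(d1) = 0.3979861925; exp(-qT) = 1.0000000000; exp(-rT) = 0.9772624838
Theta = -S*exp(-qT)*phi(d1)*sigma/(2*sqrt(T)) - r*K*exp(-rT)*N(d2) + q*S*exp(-qT)*N(d1)
N(d1) = 0.5276141805; N(d2) = 0.4853253605; sqrt(T) = 0.7071067812
Term 1 = -0.9300 * 1.0000000000 * 0.3979861925 * 0.1500 / (2 * 0.7071067812) = -0.0392579136
Term 2 = -0.0460 * 0.9500 * 0.9772624838 * 0.4853253605 = -0.0207264847
Term 3 = 0 (no dividend yield, q = 0)
Theta = -0.0392579136 + (-0.0207264847) + (0.0000000000) = -0.059984


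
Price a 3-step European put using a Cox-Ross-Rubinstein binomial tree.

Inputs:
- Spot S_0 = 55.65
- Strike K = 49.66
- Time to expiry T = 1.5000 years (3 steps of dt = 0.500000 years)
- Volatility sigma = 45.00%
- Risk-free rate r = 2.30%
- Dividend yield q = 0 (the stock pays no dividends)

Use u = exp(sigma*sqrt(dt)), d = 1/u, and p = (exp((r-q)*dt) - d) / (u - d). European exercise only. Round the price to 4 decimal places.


dt = T/N = 0.500000
u = exp(sigma*sqrt(dt)) = 1.374648; d = 1/u = 0.727459
p = (exp((r-q)*dt) - d) / (u - d) = 0.438987
Discount per step: exp(-r*dt) = 0.988566
Stock lattice S(k, i) with i counting down-moves:
  k=0: S(0,0) = 55.6500
  k=1: S(1,0) = 76.4992; S(1,1) = 40.4831
  k=2: S(2,0) = 105.1595; S(2,1) = 55.6500; S(2,2) = 29.4498
  k=3: S(3,0) = 144.5573; S(3,1) = 76.4992; S(3,2) = 40.4831; S(3,3) = 21.4235
Terminal payoffs V(N, i) = max(K - S_T, 0):
  V(3,0) = 0.000000; V(3,1) = 0.000000; V(3,2) = 9.176923; V(3,3) = 28.236511
Backward induction: V(k, i) = exp(-r*dt) * [p * V(k+1, i) + (1-p) * V(k+1, i+1)].
  V(2,0) = exp(-r*dt) * [p*0.000000 + (1-p)*0.000000] = 0.000000
  V(2,1) = exp(-r*dt) * [p*0.000000 + (1-p)*9.176923] = 5.089509
  V(2,2) = exp(-r*dt) * [p*9.176923 + (1-p)*28.236511] = 19.642415
  V(1,0) = exp(-r*dt) * [p*0.000000 + (1-p)*5.089509] = 2.822635
  V(1,1) = exp(-r*dt) * [p*5.089509 + (1-p)*19.642415] = 13.102337
  V(0,0) = exp(-r*dt) * [p*2.822635 + (1-p)*13.102337] = 8.491469

Answer: Price = V(0,0) = 8.4915


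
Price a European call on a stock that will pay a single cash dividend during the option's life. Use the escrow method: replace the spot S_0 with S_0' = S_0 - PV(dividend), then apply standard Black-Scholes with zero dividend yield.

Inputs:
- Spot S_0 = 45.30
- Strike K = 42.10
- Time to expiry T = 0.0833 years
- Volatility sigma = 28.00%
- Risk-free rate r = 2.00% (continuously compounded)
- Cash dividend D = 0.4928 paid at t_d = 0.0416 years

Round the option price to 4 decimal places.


Answer: Price = 3.2051

Derivation:
PV(D) = D * exp(-r * t_d) = 0.4928 * 0.99916835 = 0.49239016
S_0' = S_0 - PV(D) = 45.3000 - 0.49239016 = 44.80760984
d1 = (ln(S_0'/K) + (r + sigma^2/2)*T) / (sigma*sqrt(T)) = 0.83231305
d2 = d1 - sigma*sqrt(T) = 0.75150018
exp(-rT) = 0.99833539
N(d1) = 0.79738387; N(d2) = 0.77382415
C = S_0' * N(d1) - K * exp(-rT) * N(d2) = 44.80760984 * 0.79738387 - 42.1000 * 0.99833539 * 0.77382415 = 3.2051


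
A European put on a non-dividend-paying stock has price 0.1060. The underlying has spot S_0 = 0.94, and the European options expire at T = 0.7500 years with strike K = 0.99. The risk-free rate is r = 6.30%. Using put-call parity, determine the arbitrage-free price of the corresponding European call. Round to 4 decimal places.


Answer: Call price = 0.1017

Derivation:
Put-call parity: C - P = S_0 * exp(-qT) - K * exp(-rT).
S_0 * exp(-qT) = 0.9400 * 1.00000000 = 0.94000000
K * exp(-rT) = 0.9900 * 0.95384891 = 0.94431042
C = P + S*exp(-qT) - K*exp(-rT)
C = 0.1060 + 0.94000000 - 0.94431042 = 0.1017


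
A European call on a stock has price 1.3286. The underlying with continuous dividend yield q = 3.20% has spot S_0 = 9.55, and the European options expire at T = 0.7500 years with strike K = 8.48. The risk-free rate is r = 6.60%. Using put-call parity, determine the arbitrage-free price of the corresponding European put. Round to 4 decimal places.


Answer: Put price = 0.0755

Derivation:
Put-call parity: C - P = S_0 * exp(-qT) - K * exp(-rT).
S_0 * exp(-qT) = 9.5500 * 0.97628571 = 9.32352853
K * exp(-rT) = 8.4800 * 0.95170516 = 8.07045974
P = C - S*exp(-qT) + K*exp(-rT)
P = 1.3286 - 9.32352853 + 8.07045974 = 0.0755


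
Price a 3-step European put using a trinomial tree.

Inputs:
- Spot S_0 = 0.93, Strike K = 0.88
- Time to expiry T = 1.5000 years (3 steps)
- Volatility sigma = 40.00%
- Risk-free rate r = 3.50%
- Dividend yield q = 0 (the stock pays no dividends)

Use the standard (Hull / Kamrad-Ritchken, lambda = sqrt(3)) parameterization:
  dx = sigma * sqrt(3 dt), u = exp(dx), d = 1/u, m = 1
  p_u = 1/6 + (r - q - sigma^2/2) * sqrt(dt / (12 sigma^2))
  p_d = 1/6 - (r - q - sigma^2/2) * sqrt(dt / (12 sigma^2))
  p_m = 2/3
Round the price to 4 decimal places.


Answer: Price = V(0,0) = 0.1195

Derivation:
dt = T/N = 0.500000; dx = sigma*sqrt(3*dt) = 0.489898
u = exp(dx) = 1.632150; d = 1/u = 0.612689
p_u = 0.143703, p_m = 0.666667, p_d = 0.189631
Discount per step: exp(-r*dt) = 0.982652
Stock lattice S(k, j) with j the centered position index:
  k=0: S(0,+0) = 0.9300
  k=1: S(1,-1) = 0.5698; S(1,+0) = 0.9300; S(1,+1) = 1.5179
  k=2: S(2,-2) = 0.3491; S(2,-1) = 0.5698; S(2,+0) = 0.9300; S(2,+1) = 1.5179; S(2,+2) = 2.4774
  k=3: S(3,-3) = 0.2139; S(3,-2) = 0.3491; S(3,-1) = 0.5698; S(3,+0) = 0.9300; S(3,+1) = 1.5179; S(3,+2) = 2.4774; S(3,+3) = 4.0436
Terminal payoffs V(N, j) = max(K - S_T, 0):
  V(3,-3) = 0.666104; V(3,-2) = 0.530889; V(3,-1) = 0.310199; V(3,+0) = 0.000000; V(3,+1) = 0.000000; V(3,+2) = 0.000000; V(3,+3) = 0.000000
Backward induction: V(k, j) = exp(-r*dt) * [p_u * V(k+1, j+1) + p_m * V(k+1, j) + p_d * V(k+1, j-1)]
  V(2,-2) = exp(-r*dt) * [p_u*0.310199 + p_m*0.530889 + p_d*0.666104] = 0.515712
  V(2,-1) = exp(-r*dt) * [p_u*0.000000 + p_m*0.310199 + p_d*0.530889] = 0.302138
  V(2,+0) = exp(-r*dt) * [p_u*0.000000 + p_m*0.000000 + p_d*0.310199] = 0.057803
  V(2,+1) = exp(-r*dt) * [p_u*0.000000 + p_m*0.000000 + p_d*0.000000] = 0.000000
  V(2,+2) = exp(-r*dt) * [p_u*0.000000 + p_m*0.000000 + p_d*0.000000] = 0.000000
  V(1,-1) = exp(-r*dt) * [p_u*0.057803 + p_m*0.302138 + p_d*0.515712] = 0.302192
  V(1,+0) = exp(-r*dt) * [p_u*0.000000 + p_m*0.057803 + p_d*0.302138] = 0.094168
  V(1,+1) = exp(-r*dt) * [p_u*0.000000 + p_m*0.000000 + p_d*0.057803] = 0.010771
  V(0,+0) = exp(-r*dt) * [p_u*0.010771 + p_m*0.094168 + p_d*0.302192] = 0.119521


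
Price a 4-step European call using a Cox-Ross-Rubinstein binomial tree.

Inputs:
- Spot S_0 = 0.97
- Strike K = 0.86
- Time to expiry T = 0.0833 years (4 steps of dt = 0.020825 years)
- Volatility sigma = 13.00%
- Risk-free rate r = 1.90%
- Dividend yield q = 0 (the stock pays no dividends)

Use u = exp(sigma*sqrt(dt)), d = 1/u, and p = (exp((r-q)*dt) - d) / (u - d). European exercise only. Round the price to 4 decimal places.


dt = T/N = 0.020825
u = exp(sigma*sqrt(dt)) = 1.018937; d = 1/u = 0.981415
p = (exp((r-q)*dt) - d) / (u - d) = 0.505857
Discount per step: exp(-r*dt) = 0.999604
Stock lattice S(k, i) with i counting down-moves:
  k=0: S(0,0) = 0.9700
  k=1: S(1,0) = 0.9884; S(1,1) = 0.9520
  k=2: S(2,0) = 1.0071; S(2,1) = 0.9700; S(2,2) = 0.9343
  k=3: S(3,0) = 1.0262; S(3,1) = 0.9884; S(3,2) = 0.9520; S(3,3) = 0.9169
  k=4: S(4,0) = 1.0456; S(4,1) = 1.0071; S(4,2) = 0.9700; S(4,3) = 0.9343; S(4,4) = 0.8999
Terminal payoffs V(N, i) = max(S_T - K, 0):
  V(4,0) = 0.185590; V(4,1) = 0.147086; V(4,2) = 0.110000; V(4,3) = 0.074280; V(4,4) = 0.039875
Backward induction: V(k, i) = exp(-r*dt) * [p * V(k+1, i) + (1-p) * V(k+1, i+1)].
  V(3,0) = exp(-r*dt) * [p*0.185590 + (1-p)*0.147086] = 0.166498
  V(3,1) = exp(-r*dt) * [p*0.147086 + (1-p)*0.110000] = 0.128709
  V(3,2) = exp(-r*dt) * [p*0.110000 + (1-p)*0.074280] = 0.092313
  V(3,3) = exp(-r*dt) * [p*0.074280 + (1-p)*0.039875] = 0.057256
  V(2,0) = exp(-r*dt) * [p*0.166498 + (1-p)*0.128709] = 0.147766
  V(2,1) = exp(-r*dt) * [p*0.128709 + (1-p)*0.092313] = 0.110680
  V(2,2) = exp(-r*dt) * [p*0.092313 + (1-p)*0.057256] = 0.074960
  V(1,0) = exp(-r*dt) * [p*0.147766 + (1-p)*0.110680] = 0.129389
  V(1,1) = exp(-r*dt) * [p*0.110680 + (1-p)*0.074960] = 0.092993
  V(0,0) = exp(-r*dt) * [p*0.129389 + (1-p)*0.092993] = 0.111360

Answer: Price = V(0,0) = 0.1114


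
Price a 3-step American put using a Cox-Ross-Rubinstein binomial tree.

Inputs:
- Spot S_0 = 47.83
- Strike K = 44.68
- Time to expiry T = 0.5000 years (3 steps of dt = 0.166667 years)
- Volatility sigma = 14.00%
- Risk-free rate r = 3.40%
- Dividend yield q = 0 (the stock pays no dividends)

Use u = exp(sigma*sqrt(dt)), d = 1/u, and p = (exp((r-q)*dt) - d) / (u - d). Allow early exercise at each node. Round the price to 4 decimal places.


dt = T/N = 0.166667
u = exp(sigma*sqrt(dt)) = 1.058820; d = 1/u = 0.944448
p = (exp((r-q)*dt) - d) / (u - d) = 0.535402
Discount per step: exp(-r*dt) = 0.994349
Stock lattice S(k, i) with i counting down-moves:
  k=0: S(0,0) = 47.8300
  k=1: S(1,0) = 50.6433; S(1,1) = 45.1729
  k=2: S(2,0) = 53.6222; S(2,1) = 47.8300; S(2,2) = 42.6635
  k=3: S(3,0) = 56.7762; S(3,1) = 50.6433; S(3,2) = 45.1729; S(3,3) = 40.2934
Terminal payoffs V(N, i) = max(K - S_T, 0):
  V(3,0) = 0.000000; V(3,1) = 0.000000; V(3,2) = 0.000000; V(3,3) = 4.386556
Backward induction: V(k, i) = exp(-r*dt) * [p * V(k+1, i) + (1-p) * V(k+1, i+1)]; then take max(V_cont, immediate exercise) for American.
  V(2,0) = exp(-r*dt) * [p*0.000000 + (1-p)*0.000000] = 0.000000; exercise = 0.000000; V(2,0) = max -> 0.000000
  V(2,1) = exp(-r*dt) * [p*0.000000 + (1-p)*0.000000] = 0.000000; exercise = 0.000000; V(2,1) = max -> 0.000000
  V(2,2) = exp(-r*dt) * [p*0.000000 + (1-p)*4.386556] = 2.026470; exercise = 2.016509; V(2,2) = max -> 2.026470
  V(1,0) = exp(-r*dt) * [p*0.000000 + (1-p)*0.000000] = 0.000000; exercise = 0.000000; V(1,0) = max -> 0.000000
  V(1,1) = exp(-r*dt) * [p*0.000000 + (1-p)*2.026470] = 0.936174; exercise = 0.000000; V(1,1) = max -> 0.936174
  V(0,0) = exp(-r*dt) * [p*0.000000 + (1-p)*0.936174] = 0.432487; exercise = 0.000000; V(0,0) = max -> 0.432487

Answer: Price = V(0,0) = 0.4325


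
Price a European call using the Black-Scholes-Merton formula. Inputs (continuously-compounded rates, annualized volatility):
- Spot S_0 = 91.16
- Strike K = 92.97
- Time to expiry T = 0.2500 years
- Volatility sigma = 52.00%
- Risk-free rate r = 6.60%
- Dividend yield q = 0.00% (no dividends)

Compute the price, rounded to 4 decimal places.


Answer: Price = 9.3003

Derivation:
d1 = (ln(S/K) + (r - q + 0.5*sigma^2) * T) / (sigma * sqrt(T)) = 0.11784363
d2 = d1 - sigma * sqrt(T) = -0.14215637
exp(-rT) = 0.98363538; exp(-qT) = 1.00000000
C = S_0 * exp(-qT) * N(d1) - K * exp(-rT) * N(d2)
N(d1) = 0.54690422; N(d2) = 0.44347825
C = 91.1600 * 1.00000000 * 0.54690422 - 92.9700 * 0.98363538 * 0.44347825 = 9.3003


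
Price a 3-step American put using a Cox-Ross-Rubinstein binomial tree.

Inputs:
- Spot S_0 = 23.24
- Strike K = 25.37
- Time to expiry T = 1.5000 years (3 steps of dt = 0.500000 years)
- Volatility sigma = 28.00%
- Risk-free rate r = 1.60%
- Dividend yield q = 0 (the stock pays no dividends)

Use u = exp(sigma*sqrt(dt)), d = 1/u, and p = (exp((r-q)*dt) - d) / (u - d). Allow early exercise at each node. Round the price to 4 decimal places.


dt = T/N = 0.500000
u = exp(sigma*sqrt(dt)) = 1.218950; d = 1/u = 0.820378
p = (exp((r-q)*dt) - d) / (u - d) = 0.470816
Discount per step: exp(-r*dt) = 0.992032
Stock lattice S(k, i) with i counting down-moves:
  k=0: S(0,0) = 23.2400
  k=1: S(1,0) = 28.3284; S(1,1) = 19.0656
  k=2: S(2,0) = 34.5309; S(2,1) = 23.2400; S(2,2) = 15.6410
  k=3: S(3,0) = 42.0914; S(3,1) = 28.3284; S(3,2) = 19.0656; S(3,3) = 12.8315
Terminal payoffs V(N, i) = max(K - S_T, 0):
  V(3,0) = 0.000000; V(3,1) = 0.000000; V(3,2) = 6.304412; V(3,3) = 12.538472
Backward induction: V(k, i) = exp(-r*dt) * [p * V(k+1, i) + (1-p) * V(k+1, i+1)]; then take max(V_cont, immediate exercise) for American.
  V(2,0) = exp(-r*dt) * [p*0.000000 + (1-p)*0.000000] = 0.000000; exercise = 0.000000; V(2,0) = max -> 0.000000
  V(2,1) = exp(-r*dt) * [p*0.000000 + (1-p)*6.304412] = 3.309612; exercise = 2.130000; V(2,1) = max -> 3.309612
  V(2,2) = exp(-r*dt) * [p*6.304412 + (1-p)*12.538472] = 9.526858; exercise = 9.729008; V(2,2) = max -> 9.729008
  V(1,0) = exp(-r*dt) * [p*0.000000 + (1-p)*3.309612] = 1.737440; exercise = 0.000000; V(1,0) = max -> 1.737440
  V(1,1) = exp(-r*dt) * [p*3.309612 + (1-p)*9.729008] = 6.653217; exercise = 6.304412; V(1,1) = max -> 6.653217
  V(0,0) = exp(-r*dt) * [p*1.737440 + (1-p)*6.653217] = 4.304219; exercise = 2.130000; V(0,0) = max -> 4.304219

Answer: Price = V(0,0) = 4.3042


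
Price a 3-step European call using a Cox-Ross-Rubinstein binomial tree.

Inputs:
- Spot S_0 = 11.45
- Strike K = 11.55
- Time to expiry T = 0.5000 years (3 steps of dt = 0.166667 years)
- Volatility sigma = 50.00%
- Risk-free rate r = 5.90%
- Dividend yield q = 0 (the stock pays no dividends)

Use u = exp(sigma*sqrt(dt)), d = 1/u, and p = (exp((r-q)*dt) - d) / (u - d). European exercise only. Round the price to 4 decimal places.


dt = T/N = 0.166667
u = exp(sigma*sqrt(dt)) = 1.226450; d = 1/u = 0.815361
p = (exp((r-q)*dt) - d) / (u - d) = 0.473184
Discount per step: exp(-r*dt) = 0.990215
Stock lattice S(k, i) with i counting down-moves:
  k=0: S(0,0) = 11.4500
  k=1: S(1,0) = 14.0429; S(1,1) = 9.3359
  k=2: S(2,0) = 17.2229; S(2,1) = 11.4500; S(2,2) = 7.6121
  k=3: S(3,0) = 21.1230; S(3,1) = 14.0429; S(3,2) = 9.3359; S(3,3) = 6.2066
Terminal payoffs V(N, i) = max(S_T - K, 0):
  V(3,0) = 9.572993; V(3,1) = 2.492857; V(3,2) = 0.000000; V(3,3) = 0.000000
Backward induction: V(k, i) = exp(-r*dt) * [p * V(k+1, i) + (1-p) * V(k+1, i+1)].
  V(2,0) = exp(-r*dt) * [p*9.572993 + (1-p)*2.492857] = 5.785886
  V(2,1) = exp(-r*dt) * [p*2.492857 + (1-p)*0.000000] = 1.168037
  V(2,2) = exp(-r*dt) * [p*0.000000 + (1-p)*0.000000] = 0.000000
  V(1,0) = exp(-r*dt) * [p*5.785886 + (1-p)*1.168037] = 3.320317
  V(1,1) = exp(-r*dt) * [p*1.168037 + (1-p)*0.000000] = 0.547288
  V(0,0) = exp(-r*dt) * [p*3.320317 + (1-p)*0.547288] = 1.841245

Answer: Price = V(0,0) = 1.8412


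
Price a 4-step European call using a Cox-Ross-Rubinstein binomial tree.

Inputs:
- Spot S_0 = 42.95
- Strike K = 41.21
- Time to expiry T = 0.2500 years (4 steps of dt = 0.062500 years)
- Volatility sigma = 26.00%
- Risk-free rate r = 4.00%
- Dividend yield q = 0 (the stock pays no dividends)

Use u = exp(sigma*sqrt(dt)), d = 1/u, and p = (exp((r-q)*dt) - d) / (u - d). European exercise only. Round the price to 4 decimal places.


Answer: Price = V(0,0) = 3.4938

Derivation:
dt = T/N = 0.062500
u = exp(sigma*sqrt(dt)) = 1.067159; d = 1/u = 0.937067
p = (exp((r-q)*dt) - d) / (u - d) = 0.502997
Discount per step: exp(-r*dt) = 0.997503
Stock lattice S(k, i) with i counting down-moves:
  k=0: S(0,0) = 42.9500
  k=1: S(1,0) = 45.8345; S(1,1) = 40.2470
  k=2: S(2,0) = 48.9127; S(2,1) = 42.9500; S(2,2) = 37.7142
  k=3: S(3,0) = 52.1976; S(3,1) = 45.8345; S(3,2) = 40.2470; S(3,3) = 35.3407
  k=4: S(4,0) = 55.7031; S(4,1) = 48.9127; S(4,2) = 42.9500; S(4,3) = 37.7142; S(4,4) = 33.1167
Terminal payoffs V(N, i) = max(S_T - K, 0):
  V(4,0) = 14.493147; V(4,1) = 7.702679; V(4,2) = 1.740000; V(4,3) = 0.000000; V(4,4) = 0.000000
Backward induction: V(k, i) = exp(-r*dt) * [p * V(k+1, i) + (1-p) * V(k+1, i+1)].
  V(3,0) = exp(-r*dt) * [p*14.493147 + (1-p)*7.702679] = 11.090503
  V(3,1) = exp(-r*dt) * [p*7.702679 + (1-p)*1.740000] = 4.727376
  V(3,2) = exp(-r*dt) * [p*1.740000 + (1-p)*0.000000] = 0.873029
  V(3,3) = exp(-r*dt) * [p*0.000000 + (1-p)*0.000000] = 0.000000
  V(2,0) = exp(-r*dt) * [p*11.090503 + (1-p)*4.727376] = 7.908215
  V(2,1) = exp(-r*dt) * [p*4.727376 + (1-p)*0.873029] = 2.804734
  V(2,2) = exp(-r*dt) * [p*0.873029 + (1-p)*0.000000] = 0.438035
  V(1,0) = exp(-r*dt) * [p*7.908215 + (1-p)*2.804734] = 5.358357
  V(1,1) = exp(-r*dt) * [p*2.804734 + (1-p)*0.438035] = 1.624411
  V(0,0) = exp(-r*dt) * [p*5.358357 + (1-p)*1.624411] = 3.493829


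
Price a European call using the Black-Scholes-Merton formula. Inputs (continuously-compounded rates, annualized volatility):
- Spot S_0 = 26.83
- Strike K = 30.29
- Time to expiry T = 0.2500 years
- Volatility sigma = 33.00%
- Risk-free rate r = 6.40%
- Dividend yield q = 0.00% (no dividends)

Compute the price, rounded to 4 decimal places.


d1 = (ln(S/K) + (r - q + 0.5*sigma^2) * T) / (sigma * sqrt(T)) = -0.55566340
d2 = d1 - sigma * sqrt(T) = -0.72066340
exp(-rT) = 0.98412732; exp(-qT) = 1.00000000
C = S_0 * exp(-qT) * N(d1) - K * exp(-rT) * N(d2)
N(d1) = 0.28922049; N(d2) = 0.23555832
C = 26.8300 * 1.00000000 * 0.28922049 - 30.2900 * 0.98412732 * 0.23555832 = 0.7380

Answer: Price = 0.7380


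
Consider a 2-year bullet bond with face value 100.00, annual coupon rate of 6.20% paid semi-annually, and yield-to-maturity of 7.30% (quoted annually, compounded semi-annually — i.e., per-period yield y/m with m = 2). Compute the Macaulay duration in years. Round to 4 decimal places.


Coupon per period c = face * coupon_rate / m = 3.100000
Periods per year m = 2; per-period yield y/m = 0.036500
Number of cashflows N = 4
Cashflows (t years, CF_t, discount factor 1/(1+y/m)^(m*t), PV):
  t = 0.5000: CF_t = 3.100000, DF = 0.964785, PV = 2.990835
  t = 1.0000: CF_t = 3.100000, DF = 0.930811, PV = 2.885513
  t = 1.5000: CF_t = 3.100000, DF = 0.898033, PV = 2.783901
  t = 2.0000: CF_t = 103.100000, DF = 0.866409, PV = 89.326731
Price P = sum_t PV_t = 97.986979
Macaulay numerator sum_t t * PV_t:
  t * PV_t at t = 0.5000: 1.495417
  t * PV_t at t = 1.0000: 2.885513
  t * PV_t at t = 1.5000: 4.175851
  t * PV_t at t = 2.0000: 178.653461
Macaulay duration D = (sum_t t * PV_t) / P = 187.210243 / 97.986979 = 1.910562

Answer: Macaulay duration = 1.9106 years


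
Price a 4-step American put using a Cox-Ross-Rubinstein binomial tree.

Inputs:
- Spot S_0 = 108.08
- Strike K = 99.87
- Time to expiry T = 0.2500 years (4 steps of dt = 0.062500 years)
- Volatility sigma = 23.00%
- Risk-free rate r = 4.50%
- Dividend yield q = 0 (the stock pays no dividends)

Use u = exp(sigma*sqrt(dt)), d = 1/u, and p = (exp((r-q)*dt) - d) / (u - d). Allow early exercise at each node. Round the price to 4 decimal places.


dt = T/N = 0.062500
u = exp(sigma*sqrt(dt)) = 1.059185; d = 1/u = 0.944122
p = (exp((r-q)*dt) - d) / (u - d) = 0.510106
Discount per step: exp(-r*dt) = 0.997191
Stock lattice S(k, i) with i counting down-moves:
  k=0: S(0,0) = 108.0800
  k=1: S(1,0) = 114.4767; S(1,1) = 102.0407
  k=2: S(2,0) = 121.2521; S(2,1) = 108.0800; S(2,2) = 96.3389
  k=3: S(3,0) = 128.4284; S(3,1) = 114.4767; S(3,2) = 102.0407; S(3,3) = 90.9556
  k=4: S(4,0) = 136.0295; S(4,1) = 121.2521; S(4,2) = 108.0800; S(4,3) = 96.3389; S(4,4) = 85.8732
Terminal payoffs V(N, i) = max(K - S_T, 0):
  V(4,0) = 0.000000; V(4,1) = 0.000000; V(4,2) = 0.000000; V(4,3) = 3.531147; V(4,4) = 13.996808
Backward induction: V(k, i) = exp(-r*dt) * [p * V(k+1, i) + (1-p) * V(k+1, i+1)]; then take max(V_cont, immediate exercise) for American.
  V(3,0) = exp(-r*dt) * [p*0.000000 + (1-p)*0.000000] = 0.000000; exercise = 0.000000; V(3,0) = max -> 0.000000
  V(3,1) = exp(-r*dt) * [p*0.000000 + (1-p)*0.000000] = 0.000000; exercise = 0.000000; V(3,1) = max -> 0.000000
  V(3,2) = exp(-r*dt) * [p*0.000000 + (1-p)*3.531147] = 1.725028; exercise = 0.000000; V(3,2) = max -> 1.725028
  V(3,3) = exp(-r*dt) * [p*3.531147 + (1-p)*13.996808] = 8.633890; exercise = 8.914380; V(3,3) = max -> 8.914380
  V(2,0) = exp(-r*dt) * [p*0.000000 + (1-p)*0.000000] = 0.000000; exercise = 0.000000; V(2,0) = max -> 0.000000
  V(2,1) = exp(-r*dt) * [p*0.000000 + (1-p)*1.725028] = 0.842707; exercise = 0.000000; V(2,1) = max -> 0.842707
  V(2,2) = exp(-r*dt) * [p*1.725028 + (1-p)*8.914380] = 5.232309; exercise = 3.531147; V(2,2) = max -> 5.232309
  V(1,0) = exp(-r*dt) * [p*0.000000 + (1-p)*0.842707] = 0.411677; exercise = 0.000000; V(1,0) = max -> 0.411677
  V(1,1) = exp(-r*dt) * [p*0.842707 + (1-p)*5.232309] = 2.984738; exercise = 0.000000; V(1,1) = max -> 2.984738
  V(0,0) = exp(-r*dt) * [p*0.411677 + (1-p)*2.984738] = 1.667507; exercise = 0.000000; V(0,0) = max -> 1.667507

Answer: Price = V(0,0) = 1.6675


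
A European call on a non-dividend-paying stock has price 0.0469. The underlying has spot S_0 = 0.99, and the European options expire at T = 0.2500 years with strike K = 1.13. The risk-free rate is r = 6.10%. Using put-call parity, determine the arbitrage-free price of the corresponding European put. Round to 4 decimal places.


Answer: Put price = 0.1698

Derivation:
Put-call parity: C - P = S_0 * exp(-qT) - K * exp(-rT).
S_0 * exp(-qT) = 0.9900 * 1.00000000 = 0.99000000
K * exp(-rT) = 1.1300 * 0.98486569 = 1.11289823
P = C - S*exp(-qT) + K*exp(-rT)
P = 0.0469 - 0.99000000 + 1.11289823 = 0.1698


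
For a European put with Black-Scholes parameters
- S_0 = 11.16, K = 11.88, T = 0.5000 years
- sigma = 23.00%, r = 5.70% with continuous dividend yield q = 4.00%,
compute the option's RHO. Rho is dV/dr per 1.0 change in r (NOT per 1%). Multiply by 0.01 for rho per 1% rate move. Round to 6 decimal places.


Answer: Rho = -3.812386

Derivation:
d1 = -0.2508406397; d2 = -0.4134751993
phi(d1) = 0.3865867266; exp(-qT) = 0.9801986733; exp(-rT) = 0.9719022941
N(-d2) = 0.6603707554
Rho = -K*T*exp(-rT)*N(-d2) = -11.8800 * 0.5000 * 0.9719022941 * 0.6603707554 = -3.812386


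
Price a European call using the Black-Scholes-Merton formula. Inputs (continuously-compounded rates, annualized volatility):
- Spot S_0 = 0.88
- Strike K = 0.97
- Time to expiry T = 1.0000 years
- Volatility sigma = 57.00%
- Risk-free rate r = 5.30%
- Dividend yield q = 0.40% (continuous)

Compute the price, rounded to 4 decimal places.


d1 = (ln(S/K) + (r - q + 0.5*sigma^2) * T) / (sigma * sqrt(T)) = 0.20013305
d2 = d1 - sigma * sqrt(T) = -0.36986695
exp(-rT) = 0.94838001; exp(-qT) = 0.99600799
C = S_0 * exp(-qT) * N(d1) - K * exp(-rT) * N(d2)
N(d1) = 0.57931174; N(d2) = 0.35574081
C = 0.8800 * 0.99600799 * 0.57931174 - 0.9700 * 0.94838001 * 0.35574081 = 0.1805

Answer: Price = 0.1805


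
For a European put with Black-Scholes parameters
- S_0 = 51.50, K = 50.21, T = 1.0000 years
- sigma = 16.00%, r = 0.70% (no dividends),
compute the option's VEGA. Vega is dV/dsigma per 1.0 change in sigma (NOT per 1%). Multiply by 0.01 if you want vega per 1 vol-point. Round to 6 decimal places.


d1 = 0.2822974851; d2 = 0.1222974851
phi(d1) = 0.3833585874; exp(-qT) = 1.0000000000; exp(-rT) = 0.9930244429
Vega = S * exp(-qT) * phi(d1) * sqrt(T) = 51.5000 * 1.0000000000 * 0.3833585874 * 1.0000000000 = 19.742967

Answer: Vega = 19.742967


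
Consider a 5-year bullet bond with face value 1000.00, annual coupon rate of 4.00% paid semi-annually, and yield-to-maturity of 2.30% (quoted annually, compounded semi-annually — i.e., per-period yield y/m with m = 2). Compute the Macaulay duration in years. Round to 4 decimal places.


Answer: Macaulay duration = 4.6003 years

Derivation:
Coupon per period c = face * coupon_rate / m = 20.000000
Periods per year m = 2; per-period yield y/m = 0.011500
Number of cashflows N = 10
Cashflows (t years, CF_t, discount factor 1/(1+y/m)^(m*t), PV):
  t = 0.5000: CF_t = 20.000000, DF = 0.988631, PV = 19.772615
  t = 1.0000: CF_t = 20.000000, DF = 0.977391, PV = 19.547815
  t = 1.5000: CF_t = 20.000000, DF = 0.966279, PV = 19.325571
  t = 2.0000: CF_t = 20.000000, DF = 0.955293, PV = 19.105854
  t = 2.5000: CF_t = 20.000000, DF = 0.944432, PV = 18.888634
  t = 3.0000: CF_t = 20.000000, DF = 0.933694, PV = 18.673885
  t = 3.5000: CF_t = 20.000000, DF = 0.923079, PV = 18.461577
  t = 4.0000: CF_t = 20.000000, DF = 0.912584, PV = 18.251682
  t = 4.5000: CF_t = 20.000000, DF = 0.902209, PV = 18.044174
  t = 5.0000: CF_t = 1020.000000, DF = 0.891951, PV = 909.790297
Price P = sum_t PV_t = 1079.862104
Macaulay numerator sum_t t * PV_t:
  t * PV_t at t = 0.5000: 9.886307
  t * PV_t at t = 1.0000: 19.547815
  t * PV_t at t = 1.5000: 28.988356
  t * PV_t at t = 2.0000: 38.211707
  t * PV_t at t = 2.5000: 47.221586
  t * PV_t at t = 3.0000: 56.021654
  t * PV_t at t = 3.5000: 64.615518
  t * PV_t at t = 4.0000: 73.006729
  t * PV_t at t = 4.5000: 81.198784
  t * PV_t at t = 5.0000: 4548.951485
Macaulay duration D = (sum_t t * PV_t) / P = 4967.649942 / 1079.862104 = 4.600263


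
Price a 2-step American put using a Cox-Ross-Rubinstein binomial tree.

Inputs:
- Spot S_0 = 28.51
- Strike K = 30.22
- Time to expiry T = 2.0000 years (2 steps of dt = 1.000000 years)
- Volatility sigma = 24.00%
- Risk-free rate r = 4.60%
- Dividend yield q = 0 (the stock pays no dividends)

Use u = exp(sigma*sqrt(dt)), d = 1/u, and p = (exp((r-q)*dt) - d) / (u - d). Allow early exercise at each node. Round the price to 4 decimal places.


dt = T/N = 1.000000
u = exp(sigma*sqrt(dt)) = 1.271249; d = 1/u = 0.786628
p = (exp((r-q)*dt) - d) / (u - d) = 0.537423
Discount per step: exp(-r*dt) = 0.955042
Stock lattice S(k, i) with i counting down-moves:
  k=0: S(0,0) = 28.5100
  k=1: S(1,0) = 36.2433; S(1,1) = 22.4268
  k=2: S(2,0) = 46.0743; S(2,1) = 28.5100; S(2,2) = 17.6415
Terminal payoffs V(N, i) = max(K - S_T, 0):
  V(2,0) = 0.000000; V(2,1) = 1.710000; V(2,2) = 12.578485
Backward induction: V(k, i) = exp(-r*dt) * [p * V(k+1, i) + (1-p) * V(k+1, i+1)]; then take max(V_cont, immediate exercise) for American.
  V(1,0) = exp(-r*dt) * [p*0.000000 + (1-p)*1.710000] = 0.755445; exercise = 0.000000; V(1,0) = max -> 0.755445
  V(1,1) = exp(-r*dt) * [p*1.710000 + (1-p)*12.578485] = 6.434608; exercise = 7.793240; V(1,1) = max -> 7.793240
  V(0,0) = exp(-r*dt) * [p*0.755445 + (1-p)*7.793240] = 3.830643; exercise = 1.710000; V(0,0) = max -> 3.830643

Answer: Price = V(0,0) = 3.8306
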